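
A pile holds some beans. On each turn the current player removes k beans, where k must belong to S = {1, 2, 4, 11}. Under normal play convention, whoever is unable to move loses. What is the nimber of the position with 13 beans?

G(0) = 0
G(1) = mex{0} = 1
G(2) = mex{1,0} = 2
G(3) = mex{2,1} = 0
G(4) = mex{0,2,0} = 1
G(5) = mex{1,0,1} = 2
G(6) = mex{2,1,2} = 0
G(7) = mex{0,2,0} = 1
G(8) = mex{1,0,1} = 2
G(9) = mex{2,1,2} = 0
G(10) = mex{0,2,0} = 1
G(11) = mex{1,0,1,0} = 2
G(12) = mex{2,1,2,1} = 0
G(13) = mex{0,2,0,2} = 1

1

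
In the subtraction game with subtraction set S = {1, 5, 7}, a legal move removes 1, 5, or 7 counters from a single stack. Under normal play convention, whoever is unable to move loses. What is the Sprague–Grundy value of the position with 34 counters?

n :  0  1  2  3  4  5  6  7  8  9 10 11 12 13 14 15 16 17 18 19 20 21 22 23 24 25 26 27 28 29 30 31 32 33 34
G :  0  1  0  1  0  1  0  1  0  1  0  1  0  1  0  1  0  1  0  1  0  1  0  1  0  1  0  1  0  1  0  1  0  1  0

0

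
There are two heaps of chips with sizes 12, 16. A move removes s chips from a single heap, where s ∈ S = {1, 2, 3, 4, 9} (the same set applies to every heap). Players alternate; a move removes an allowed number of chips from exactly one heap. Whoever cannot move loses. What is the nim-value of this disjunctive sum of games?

All heaps use S = {1, 2, 3, 4, 9}:
n :  0  1  2  3  4  5  6  7  8  9 10 11 12 13 14 15 16
G :  0  1  2  3  4  0  1  2  3  4  0  1  2  3  4  0  1
Heap A: G(12) = 2.
Heap B: G(16) = 1.
Combined Grundy value = 2 ⊕ 1 = 3.

3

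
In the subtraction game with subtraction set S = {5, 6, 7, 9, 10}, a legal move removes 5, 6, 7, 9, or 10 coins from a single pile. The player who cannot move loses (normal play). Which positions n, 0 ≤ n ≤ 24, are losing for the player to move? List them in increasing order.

0, 1, 2, 3, 4, 15, 16, 17, 18, 19

n :  0  1  2  3  4  5  6  7  8  9 10 11 12 13 14 15 16 17 18 19 20 21 22 23 24
G :  0  0  0  0  0  1  1  1  1  1  2  2  2  2  2  0  0  0  0  0  1  1  1  1  1
P-positions are exactly the n with G(n) = 0.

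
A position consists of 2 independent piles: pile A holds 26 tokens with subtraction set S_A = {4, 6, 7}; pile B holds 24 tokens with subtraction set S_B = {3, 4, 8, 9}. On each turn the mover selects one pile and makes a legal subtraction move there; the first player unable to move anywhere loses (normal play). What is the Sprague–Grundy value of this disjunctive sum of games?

Pile A, S = {4, 6, 7}:
G(0) = 0
G(1) = mex{} = 0
G(2) = mex{} = 0
G(3) = mex{} = 0
G(4) = mex{0} = 1
G(5) = mex{0} = 1
G(6) = mex{0,0} = 1
G(7) = mex{0,0,0} = 1
G(8) = mex{1,0,0} = 2
G(9) = mex{1,0,0} = 2
G(10) = mex{1,1,0} = 2
G(11) = mex{1,1,1} = 0
G(12) = mex{2,1,1} = 0
G(13) = mex{2,1,1} = 0
G(14) = mex{2,2,1} = 0
G(15) = mex{0,2,2} = 1
G(16) = mex{0,2,2} = 1
G(17) = mex{0,0,2} = 1
G(18) = mex{0,0,0} = 1
G(19) = mex{1,0,0} = 2
G(20) = mex{1,0,0} = 2
G(21) = mex{1,1,0} = 2
G(22) = mex{1,1,1} = 0
G(23) = mex{2,1,1} = 0
G(24) = mex{2,1,1} = 0
G(25) = mex{2,2,1} = 0
G(26) = mex{0,2,2} = 1
G_A(26) = 1.
Pile B, S = {3, 4, 8, 9}:
n :  0  1  2  3  4  5  6  7  8  9 10 11 12 13 14 15 16 17 18 19 20 21 22 23 24
G :  0  0  0  1  1  1  2  0  2  3  1  3  0  0  0  1  1  1  2  0  2  3  1  3  0
G_B(24) = 0.
Combined Grundy value = 1 ⊕ 0 = 1.

1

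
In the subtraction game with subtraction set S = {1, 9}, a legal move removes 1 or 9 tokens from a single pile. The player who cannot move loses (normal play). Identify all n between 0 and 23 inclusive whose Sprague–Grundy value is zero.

G(0) = 0
G(1) = mex{0} = 1
G(2) = mex{1} = 0
G(3) = mex{0} = 1
G(4) = mex{1} = 0
G(5) = mex{0} = 1
G(6) = mex{1} = 0
G(7) = mex{0} = 1
G(8) = mex{1} = 0
G(9) = mex{0,0} = 1
G(10) = mex{1,1} = 0
G(11) = mex{0,0} = 1
G(12) = mex{1,1} = 0
G(13) = mex{0,0} = 1
G(14) = mex{1,1} = 0
G(15) = mex{0,0} = 1
G(16) = mex{1,1} = 0
G(17) = mex{0,0} = 1
G(18) = mex{1,1} = 0
G(19) = mex{0,0} = 1
G(20) = mex{1,1} = 0
G(21) = mex{0,0} = 1
G(22) = mex{1,1} = 0
G(23) = mex{0,0} = 1
P-positions are exactly the n with G(n) = 0.

0, 2, 4, 6, 8, 10, 12, 14, 16, 18, 20, 22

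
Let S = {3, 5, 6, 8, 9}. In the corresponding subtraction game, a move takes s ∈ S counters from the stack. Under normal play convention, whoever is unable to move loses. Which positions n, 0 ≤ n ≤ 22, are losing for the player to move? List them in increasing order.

0, 1, 2, 12, 13, 14

n :  0  1  2  3  4  5  6  7  8  9 10 11 12 13 14 15 16 17 18 19 20 21 22
G :  0  0  0  1  1  1  2  2  2  3  3  3  0  0  0  1  1  1  2  2  2  3  3
P-positions are exactly the n with G(n) = 0.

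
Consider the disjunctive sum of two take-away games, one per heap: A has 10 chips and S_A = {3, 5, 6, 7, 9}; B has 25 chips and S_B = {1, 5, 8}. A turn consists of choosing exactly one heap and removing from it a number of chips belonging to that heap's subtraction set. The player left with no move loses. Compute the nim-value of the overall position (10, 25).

Heap A, S = {3, 5, 6, 7, 9}:
n :  0  1  2  3  4  5  6  7  8  9 10
G :  0  0  0  1  1  1  2  2  2  3  3
G_A(10) = 3.
Heap B, S = {1, 5, 8}:
G(0) = 0
G(1) = mex{0} = 1
G(2) = mex{1} = 0
G(3) = mex{0} = 1
G(4) = mex{1} = 0
G(5) = mex{0,0} = 1
G(6) = mex{1,1} = 0
G(7) = mex{0,0} = 1
G(8) = mex{1,1,0} = 2
G(9) = mex{2,0,1} = 3
G(10) = mex{3,1,0} = 2
G(11) = mex{2,0,1} = 3
G(12) = mex{3,1,0} = 2
G(13) = mex{2,2,1} = 0
G(14) = mex{0,3,0} = 1
G(15) = mex{1,2,1} = 0
G(16) = mex{0,3,2} = 1
G(17) = mex{1,2,3} = 0
G(18) = mex{0,0,2} = 1
G(19) = mex{1,1,3} = 0
G(20) = mex{0,0,2} = 1
G(21) = mex{1,1,0} = 2
G(22) = mex{2,0,1} = 3
G(23) = mex{3,1,0} = 2
G(24) = mex{2,0,1} = 3
G(25) = mex{3,1,0} = 2
G_B(25) = 2.
Combined Grundy value = 3 ⊕ 2 = 1.

1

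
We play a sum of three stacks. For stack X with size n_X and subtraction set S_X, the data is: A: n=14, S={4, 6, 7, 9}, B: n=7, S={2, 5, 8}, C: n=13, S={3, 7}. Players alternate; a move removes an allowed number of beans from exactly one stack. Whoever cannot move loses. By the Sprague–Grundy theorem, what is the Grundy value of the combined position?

1

Stack A, S = {4, 6, 7, 9}:
G(0) = 0
G(1) = mex{} = 0
G(2) = mex{} = 0
G(3) = mex{} = 0
G(4) = mex{0} = 1
G(5) = mex{0} = 1
G(6) = mex{0,0} = 1
G(7) = mex{0,0,0} = 1
G(8) = mex{1,0,0} = 2
G(9) = mex{1,0,0,0} = 2
G(10) = mex{1,1,0,0} = 2
G(11) = mex{1,1,1,0} = 2
G(12) = mex{2,1,1,0} = 3
G(13) = mex{2,1,1,1} = 0
G(14) = mex{2,2,1,1} = 0
G_A(14) = 0.
Stack B, S = {2, 5, 8}:
n : 0 1 2 3 4 5 6 7
G : 0 0 1 1 0 2 1 0
G_B(7) = 0.
Stack C, S = {3, 7}:
n :  0  1  2  3  4  5  6  7  8  9 10 11 12 13
G :  0  0  0  1  1  1  0  2  2  1  0  0  0  1
G_C(13) = 1.
Combined Grundy value = 0 ⊕ 0 ⊕ 1 = 1.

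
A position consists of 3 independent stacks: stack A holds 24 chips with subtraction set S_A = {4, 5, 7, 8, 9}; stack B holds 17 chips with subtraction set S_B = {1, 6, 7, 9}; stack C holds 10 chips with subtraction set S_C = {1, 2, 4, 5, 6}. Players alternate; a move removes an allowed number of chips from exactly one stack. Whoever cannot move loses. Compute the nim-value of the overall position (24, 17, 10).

3

Stack A, S = {4, 5, 7, 8, 9}:
n :  0  1  2  3  4  5  6  7  8  9 10 11 12 13 14 15 16 17 18 19 20 21 22 23 24
G :  0  0  0  0  1  1  1  1  2  2  2  2  3  0  0  0  0  1  1  1  1  2  2  2  2
G_A(24) = 2.
Stack B, S = {1, 6, 7, 9}:
n :  0  1  2  3  4  5  6  7  8  9 10 11 12 13 14 15 16 17
G :  0  1  0  1  0  1  2  3  2  3  2  3  0  1  0  1  0  1
G_B(17) = 1.
Stack C, S = {1, 2, 4, 5, 6}:
G(0) = 0
G(1) = mex{0} = 1
G(2) = mex{1,0} = 2
G(3) = mex{2,1} = 0
G(4) = mex{0,2,0} = 1
G(5) = mex{1,0,1,0} = 2
G(6) = mex{2,1,2,1,0} = 3
G(7) = mex{3,2,0,2,1} = 4
G(8) = mex{4,3,1,0,2} = 5
G(9) = mex{5,4,2,1,0} = 3
G(10) = mex{3,5,3,2,1} = 0
G_C(10) = 0.
Combined Grundy value = 2 ⊕ 1 ⊕ 0 = 3.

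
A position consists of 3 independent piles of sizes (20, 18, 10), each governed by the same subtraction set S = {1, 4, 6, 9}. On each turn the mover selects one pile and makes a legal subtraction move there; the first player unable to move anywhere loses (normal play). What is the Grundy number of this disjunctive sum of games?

1

All piles use S = {1, 4, 6, 9}:
G(0) = 0
G(1) = mex{0} = 1
G(2) = mex{1} = 0
G(3) = mex{0} = 1
G(4) = mex{1,0} = 2
G(5) = mex{2,1} = 0
G(6) = mex{0,0,0} = 1
G(7) = mex{1,1,1} = 0
G(8) = mex{0,2,0} = 1
G(9) = mex{1,0,1,0} = 2
G(10) = mex{2,1,2,1} = 0
G(11) = mex{0,0,0,0} = 1
G(12) = mex{1,1,1,1} = 0
G(13) = mex{0,2,0,2} = 1
G(14) = mex{1,0,1,0} = 2
G(15) = mex{2,1,2,1} = 0
G(16) = mex{0,0,0,0} = 1
G(17) = mex{1,1,1,1} = 0
G(18) = mex{0,2,0,2} = 1
G(19) = mex{1,0,1,0} = 2
G(20) = mex{2,1,2,1} = 0
Pile A: G(20) = 0.
Pile B: G(18) = 1.
Pile C: G(10) = 0.
Combined Grundy value = 0 ⊕ 1 ⊕ 0 = 1.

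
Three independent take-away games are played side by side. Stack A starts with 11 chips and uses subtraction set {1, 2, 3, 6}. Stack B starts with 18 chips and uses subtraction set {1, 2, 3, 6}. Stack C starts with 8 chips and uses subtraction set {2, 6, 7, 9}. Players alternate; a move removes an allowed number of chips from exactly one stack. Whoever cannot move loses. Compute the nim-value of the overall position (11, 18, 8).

Stack A, S = {1, 2, 3, 6}:
n :  0  1  2  3  4  5  6  7  8  9 10 11
G :  0  1  2  3  0  1  2  3  0  1  2  3
G_A(11) = 3.
Stack B, S = {1, 2, 3, 6}:
n :  0  1  2  3  4  5  6  7  8  9 10 11 12 13 14 15 16 17 18
G :  0  1  2  3  0  1  2  3  0  1  2  3  0  1  2  3  0  1  2
G_B(18) = 2.
Stack C, S = {2, 6, 7, 9}:
G(0) = 0
G(1) = mex{} = 0
G(2) = mex{0} = 1
G(3) = mex{0} = 1
G(4) = mex{1} = 0
G(5) = mex{1} = 0
G(6) = mex{0,0} = 1
G(7) = mex{0,0,0} = 1
G(8) = mex{1,1,0} = 2
G_C(8) = 2.
Combined Grundy value = 3 ⊕ 2 ⊕ 2 = 3.

3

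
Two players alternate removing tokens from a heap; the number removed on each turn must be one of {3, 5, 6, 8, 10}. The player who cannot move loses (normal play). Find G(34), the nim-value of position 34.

2

G(0) = 0
G(1) = mex{} = 0
G(2) = mex{} = 0
G(3) = mex{0} = 1
G(4) = mex{0} = 1
G(5) = mex{0,0} = 1
G(6) = mex{1,0,0} = 2
G(7) = mex{1,0,0} = 2
G(8) = mex{1,1,0,0} = 2
G(9) = mex{2,1,1,0} = 3
G(10) = mex{2,1,1,0,0} = 3
G(11) = mex{2,2,1,1,0} = 3
G(12) = mex{3,2,2,1,0} = 4
G(13) = mex{3,2,2,1,1} = 0
G(14) = mex{3,3,2,2,1} = 0
G(15) = mex{4,3,3,2,1} = 0
G(16) = mex{0,3,3,2,2} = 1
G(17) = mex{0,4,3,3,2} = 1
G(18) = mex{0,0,4,3,2} = 1
G(19) = mex{1,0,0,3,3} = 2
G(20) = mex{1,0,0,4,3} = 2
G(21) = mex{1,1,0,0,3} = 2
G(22) = mex{2,1,1,0,4} = 3
G(23) = mex{2,1,1,0,0} = 3
G(24) = mex{2,2,1,1,0} = 3
G(25) = mex{3,2,2,1,0} = 4
G(26) = mex{3,2,2,1,1} = 0
G(27) = mex{3,3,2,2,1} = 0
G(28) = mex{4,3,3,2,1} = 0
G(29) = mex{0,3,3,2,2} = 1
G(30) = mex{0,4,3,3,2} = 1
G(31) = mex{0,0,4,3,2} = 1
G(32) = mex{1,0,0,3,3} = 2
G(33) = mex{1,0,0,4,3} = 2
G(34) = mex{1,1,0,0,3} = 2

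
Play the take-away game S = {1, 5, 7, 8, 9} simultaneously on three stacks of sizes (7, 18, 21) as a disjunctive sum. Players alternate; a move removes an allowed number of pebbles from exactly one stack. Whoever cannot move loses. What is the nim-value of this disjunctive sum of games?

0

All stacks use S = {1, 5, 7, 8, 9}:
n :  0  1  2  3  4  5  6  7  8  9 10 11 12 13 14 15 16 17 18 19 20 21
G :  0  1  0  1  0  1  0  1  2  3  2  3  2  3  2  3  0  1  0  1  0  1
Stack A: G(7) = 1.
Stack B: G(18) = 0.
Stack C: G(21) = 1.
Combined Grundy value = 1 ⊕ 0 ⊕ 1 = 0.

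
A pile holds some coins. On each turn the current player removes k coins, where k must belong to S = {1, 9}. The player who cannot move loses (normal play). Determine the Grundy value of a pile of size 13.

n :  0  1  2  3  4  5  6  7  8  9 10 11 12 13
G :  0  1  0  1  0  1  0  1  0  1  0  1  0  1

1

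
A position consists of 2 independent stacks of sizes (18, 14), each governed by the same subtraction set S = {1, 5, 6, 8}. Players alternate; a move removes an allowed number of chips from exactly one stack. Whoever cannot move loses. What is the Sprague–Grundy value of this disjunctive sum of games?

2

All stacks use S = {1, 5, 6, 8}:
G(0) = 0
G(1) = mex{0} = 1
G(2) = mex{1} = 0
G(3) = mex{0} = 1
G(4) = mex{1} = 0
G(5) = mex{0,0} = 1
G(6) = mex{1,1,0} = 2
G(7) = mex{2,0,1} = 3
G(8) = mex{3,1,0,0} = 2
G(9) = mex{2,0,1,1} = 3
G(10) = mex{3,1,0,0} = 2
G(11) = mex{2,2,1,1} = 0
G(12) = mex{0,3,2,0} = 1
G(13) = mex{1,2,3,1} = 0
G(14) = mex{0,3,2,2} = 1
G(15) = mex{1,2,3,3} = 0
G(16) = mex{0,0,2,2} = 1
G(17) = mex{1,1,0,3} = 2
G(18) = mex{2,0,1,2} = 3
Stack A: G(18) = 3.
Stack B: G(14) = 1.
Combined Grundy value = 3 ⊕ 1 = 2.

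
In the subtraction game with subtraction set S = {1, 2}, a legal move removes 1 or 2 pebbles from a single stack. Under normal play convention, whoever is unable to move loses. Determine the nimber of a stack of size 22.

G(0) = 0
G(1) = mex{0} = 1
G(2) = mex{1,0} = 2
G(3) = mex{2,1} = 0
G(4) = mex{0,2} = 1
G(5) = mex{1,0} = 2
G(6) = mex{2,1} = 0
G(7) = mex{0,2} = 1
G(8) = mex{1,0} = 2
G(9) = mex{2,1} = 0
G(10) = mex{0,2} = 1
G(11) = mex{1,0} = 2
G(12) = mex{2,1} = 0
G(13) = mex{0,2} = 1
G(14) = mex{1,0} = 2
G(15) = mex{2,1} = 0
G(16) = mex{0,2} = 1
G(17) = mex{1,0} = 2
G(18) = mex{2,1} = 0
G(19) = mex{0,2} = 1
G(20) = mex{1,0} = 2
G(21) = mex{2,1} = 0
G(22) = mex{0,2} = 1

1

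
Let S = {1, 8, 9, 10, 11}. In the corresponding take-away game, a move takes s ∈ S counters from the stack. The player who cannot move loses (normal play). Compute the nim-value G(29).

n :  0  1  2  3  4  5  6  7  8  9 10 11 12 13 14 15 16 17 18 19 20 21 22 23 24 25 26 27 28 29
G :  0  1  0  1  0  1  0  1  2  3  2  3  2  3  2  3  4  5  0  1  0  1  0  1  0  1  2  3  2  3

3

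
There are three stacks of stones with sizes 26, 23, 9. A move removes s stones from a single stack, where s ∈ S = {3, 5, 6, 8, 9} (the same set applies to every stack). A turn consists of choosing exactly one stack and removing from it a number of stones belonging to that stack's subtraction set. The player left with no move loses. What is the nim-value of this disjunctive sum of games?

0

All stacks use S = {3, 5, 6, 8, 9}:
n :  0  1  2  3  4  5  6  7  8  9 10 11 12 13 14 15 16 17 18 19 20 21 22 23 24 25 26
G :  0  0  0  1  1  1  2  2  2  3  3  3  0  0  0  1  1  1  2  2  2  3  3  3  0  0  0
Stack A: G(26) = 0.
Stack B: G(23) = 3.
Stack C: G(9) = 3.
Combined Grundy value = 0 ⊕ 3 ⊕ 3 = 0.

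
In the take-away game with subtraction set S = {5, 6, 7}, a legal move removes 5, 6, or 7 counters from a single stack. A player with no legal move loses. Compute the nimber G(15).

n :  0  1  2  3  4  5  6  7  8  9 10 11 12 13 14 15
G :  0  0  0  0  0  1  1  1  1  1  2  2  0  0  0  0

0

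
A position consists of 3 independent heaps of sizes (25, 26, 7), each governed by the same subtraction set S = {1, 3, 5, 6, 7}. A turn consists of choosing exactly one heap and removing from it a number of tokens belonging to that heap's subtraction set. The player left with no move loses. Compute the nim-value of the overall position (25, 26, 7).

2

All heaps use S = {1, 3, 5, 6, 7}:
G(0) = 0
G(1) = mex{0} = 1
G(2) = mex{1} = 0
G(3) = mex{0,0} = 1
G(4) = mex{1,1} = 0
G(5) = mex{0,0,0} = 1
G(6) = mex{1,1,1,0} = 2
G(7) = mex{2,0,0,1,0} = 3
G(8) = mex{3,1,1,0,1} = 2
G(9) = mex{2,2,0,1,0} = 3
G(10) = mex{3,3,1,0,1} = 2
G(11) = mex{2,2,2,1,0} = 3
G(12) = mex{3,3,3,2,1} = 0
G(13) = mex{0,2,2,3,2} = 1
G(14) = mex{1,3,3,2,3} = 0
G(15) = mex{0,0,2,3,2} = 1
G(16) = mex{1,1,3,2,3} = 0
G(17) = mex{0,0,0,3,2} = 1
G(18) = mex{1,1,1,0,3} = 2
G(19) = mex{2,0,0,1,0} = 3
G(20) = mex{3,1,1,0,1} = 2
G(21) = mex{2,2,0,1,0} = 3
G(22) = mex{3,3,1,0,1} = 2
G(23) = mex{2,2,2,1,0} = 3
G(24) = mex{3,3,3,2,1} = 0
G(25) = mex{0,2,2,3,2} = 1
G(26) = mex{1,3,3,2,3} = 0
Heap A: G(25) = 1.
Heap B: G(26) = 0.
Heap C: G(7) = 3.
Combined Grundy value = 1 ⊕ 0 ⊕ 3 = 2.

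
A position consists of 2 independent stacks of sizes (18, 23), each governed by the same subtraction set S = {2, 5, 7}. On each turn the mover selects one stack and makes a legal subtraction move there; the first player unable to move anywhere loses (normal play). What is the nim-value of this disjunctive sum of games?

All stacks use S = {2, 5, 7}:
n :  0  1  2  3  4  5  6  7  8  9 10 11 12 13 14 15 16 17 18 19 20 21 22 23
G :  0  0  1  1  0  2  1  3  2  2  0  3  1  0  0  1  1  2  2  3  3  2  0  0
Stack A: G(18) = 2.
Stack B: G(23) = 0.
Combined Grundy value = 2 ⊕ 0 = 2.

2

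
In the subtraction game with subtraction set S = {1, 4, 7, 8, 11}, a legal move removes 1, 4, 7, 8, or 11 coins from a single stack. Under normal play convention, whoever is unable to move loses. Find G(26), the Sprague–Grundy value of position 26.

2

n :  0  1  2  3  4  5  6  7  8  9 10 11 12 13 14 15 16 17 18 19 20 21 22 23 24 25 26
G :  0  1  0  1  2  0  1  2  3  2  3  4  5  3  0  1  4  0  1  0  1  2  3  2  5  3  2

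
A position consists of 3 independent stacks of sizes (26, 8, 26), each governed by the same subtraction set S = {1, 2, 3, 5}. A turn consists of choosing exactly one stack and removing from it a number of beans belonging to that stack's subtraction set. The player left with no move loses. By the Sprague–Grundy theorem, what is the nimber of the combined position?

All stacks use S = {1, 2, 3, 5}:
G(0) = 0
G(1) = mex{0} = 1
G(2) = mex{1,0} = 2
G(3) = mex{2,1,0} = 3
G(4) = mex{3,2,1} = 0
G(5) = mex{0,3,2,0} = 1
G(6) = mex{1,0,3,1} = 2
G(7) = mex{2,1,0,2} = 3
G(8) = mex{3,2,1,3} = 0
G(9) = mex{0,3,2,0} = 1
G(10) = mex{1,0,3,1} = 2
G(11) = mex{2,1,0,2} = 3
G(12) = mex{3,2,1,3} = 0
G(13) = mex{0,3,2,0} = 1
G(14) = mex{1,0,3,1} = 2
G(15) = mex{2,1,0,2} = 3
G(16) = mex{3,2,1,3} = 0
G(17) = mex{0,3,2,0} = 1
G(18) = mex{1,0,3,1} = 2
G(19) = mex{2,1,0,2} = 3
G(20) = mex{3,2,1,3} = 0
G(21) = mex{0,3,2,0} = 1
G(22) = mex{1,0,3,1} = 2
G(23) = mex{2,1,0,2} = 3
G(24) = mex{3,2,1,3} = 0
G(25) = mex{0,3,2,0} = 1
G(26) = mex{1,0,3,1} = 2
Stack A: G(26) = 2.
Stack B: G(8) = 0.
Stack C: G(26) = 2.
Combined Grundy value = 2 ⊕ 0 ⊕ 2 = 0.

0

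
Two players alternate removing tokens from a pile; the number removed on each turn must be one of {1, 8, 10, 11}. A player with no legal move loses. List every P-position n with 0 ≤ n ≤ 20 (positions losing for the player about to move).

0, 2, 4, 6, 9, 18

G(0) = 0
G(1) = mex{0} = 1
G(2) = mex{1} = 0
G(3) = mex{0} = 1
G(4) = mex{1} = 0
G(5) = mex{0} = 1
G(6) = mex{1} = 0
G(7) = mex{0} = 1
G(8) = mex{1,0} = 2
G(9) = mex{2,1} = 0
G(10) = mex{0,0,0} = 1
G(11) = mex{1,1,1,0} = 2
G(12) = mex{2,0,0,1} = 3
G(13) = mex{3,1,1,0} = 2
G(14) = mex{2,0,0,1} = 3
G(15) = mex{3,1,1,0} = 2
G(16) = mex{2,2,0,1} = 3
G(17) = mex{3,0,1,0} = 2
G(18) = mex{2,1,2,1} = 0
G(19) = mex{0,2,0,2} = 1
G(20) = mex{1,3,1,0} = 2
P-positions are exactly the n with G(n) = 0.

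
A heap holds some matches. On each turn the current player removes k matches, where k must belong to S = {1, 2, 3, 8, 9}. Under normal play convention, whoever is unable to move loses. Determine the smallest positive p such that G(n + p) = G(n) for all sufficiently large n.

10

G(0) = 0
G(1) = mex{0} = 1
G(2) = mex{1,0} = 2
G(3) = mex{2,1,0} = 3
G(4) = mex{3,2,1} = 0
G(5) = mex{0,3,2} = 1
G(6) = mex{1,0,3} = 2
G(7) = mex{2,1,0} = 3
G(8) = mex{3,2,1,0} = 4
G(9) = mex{4,3,2,1,0} = 5
G(10) = mex{5,4,3,2,1} = 0
G(11) = mex{0,5,4,3,2} = 1
G(12) = mex{1,0,5,0,3} = 2
G(13) = mex{2,1,0,1,0} = 3
G(14) = mex{3,2,1,2,1} = 0
G(15) = mex{0,3,2,3,2} = 1
G(16) = mex{1,0,3,4,3} = 2
G(17) = mex{2,1,0,5,4} = 3
G(18) = mex{3,2,1,0,5} = 4
G(19) = mex{4,3,2,1,0} = 5
G(20) = mex{5,4,3,2,1} = 0
G(21) = mex{0,5,4,3,2} = 1
G(n+10) = G(n) holds for n = 0,…,8 (a full window of length max(S) = 9), so the sequence is purely periodic with period 10.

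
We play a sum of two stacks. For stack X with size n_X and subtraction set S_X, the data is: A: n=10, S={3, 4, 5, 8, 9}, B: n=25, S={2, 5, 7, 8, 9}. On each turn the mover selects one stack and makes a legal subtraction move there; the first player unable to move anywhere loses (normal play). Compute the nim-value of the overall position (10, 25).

Stack A, S = {3, 4, 5, 8, 9}:
n :  0  1  2  3  4  5  6  7  8  9 10
G :  0  0  0  1  1  1  2  2  2  3  3
G_A(10) = 3.
Stack B, S = {2, 5, 7, 8, 9}:
G(0) = 0
G(1) = mex{} = 0
G(2) = mex{0} = 1
G(3) = mex{0} = 1
G(4) = mex{1} = 0
G(5) = mex{1,0} = 2
G(6) = mex{0,0} = 1
G(7) = mex{2,1,0} = 3
G(8) = mex{1,1,0,0} = 2
G(9) = mex{3,0,1,0,0} = 2
G(10) = mex{2,2,1,1,0} = 3
G(11) = mex{2,1,0,1,1} = 3
G(12) = mex{3,3,2,0,1} = 4
G(13) = mex{3,2,1,2,0} = 4
G(14) = mex{4,2,3,1,2} = 0
G(15) = mex{4,3,2,3,1} = 0
G(16) = mex{0,3,2,2,3} = 1
G(17) = mex{0,4,3,2,2} = 1
G(18) = mex{1,4,3,3,2} = 0
G(19) = mex{1,0,4,3,3} = 2
G(20) = mex{0,0,4,4,3} = 1
G(21) = mex{2,1,0,4,4} = 3
G(22) = mex{1,1,0,0,4} = 2
G(23) = mex{3,0,1,0,0} = 2
G(24) = mex{2,2,1,1,0} = 3
G(25) = mex{2,1,0,1,1} = 3
G_B(25) = 3.
Combined Grundy value = 3 ⊕ 3 = 0.

0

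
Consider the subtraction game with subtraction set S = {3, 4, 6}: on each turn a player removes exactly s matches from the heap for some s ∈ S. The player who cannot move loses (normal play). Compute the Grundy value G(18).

0

n :  0  1  2  3  4  5  6  7  8  9 10 11 12 13 14 15 16 17 18
G :  0  0  0  1  1  1  2  2  2  0  0  0  1  1  1  2  2  2  0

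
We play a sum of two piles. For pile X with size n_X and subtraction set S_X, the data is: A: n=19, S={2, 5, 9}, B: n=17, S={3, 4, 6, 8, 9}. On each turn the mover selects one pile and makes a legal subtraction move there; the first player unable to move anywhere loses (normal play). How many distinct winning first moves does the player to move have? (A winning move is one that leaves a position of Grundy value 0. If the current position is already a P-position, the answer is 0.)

Pile A, S = {2, 5, 9}:
G(0) = 0
G(1) = mex{} = 0
G(2) = mex{0} = 1
G(3) = mex{0} = 1
G(4) = mex{1} = 0
G(5) = mex{1,0} = 2
G(6) = mex{0,0} = 1
G(7) = mex{2,1} = 0
G(8) = mex{1,1} = 0
G(9) = mex{0,0,0} = 1
G(10) = mex{0,2,0} = 1
G(11) = mex{1,1,1} = 0
G(12) = mex{1,0,1} = 2
G(13) = mex{0,0,0} = 1
G(14) = mex{2,1,2} = 0
G(15) = mex{1,1,1} = 0
G(16) = mex{0,0,0} = 1
G(17) = mex{0,2,0} = 1
G(18) = mex{1,1,1} = 0
G(19) = mex{1,0,1} = 2
G_A(19) = 2.
Pile B, S = {3, 4, 6, 8, 9}:
n :  0  1  2  3  4  5  6  7  8  9 10 11 12 13 14 15 16 17
G :  0  0  0  1  1  1  2  2  2  3  3  3  0  0  0  1  1  1
G_B(17) = 1.
Combined Grundy value = 2 ⊕ 1 = 3.
A winning move leaves total XOR = 0, i.e. changes one component's Grundy value g to g ⊕ X where X is the current total.
Pile A: need g' = 2⊕3 = 1. Options: 19−2→G=1, 19−5→G=0, 19−9→G=1. Hits: 2.
Pile B: need g' = 1⊕3 = 2. Options: 17−3→G=0, 17−4→G=0, 17−6→G=3, 17−8→G=3, 17−9→G=2. Hits: 1.

3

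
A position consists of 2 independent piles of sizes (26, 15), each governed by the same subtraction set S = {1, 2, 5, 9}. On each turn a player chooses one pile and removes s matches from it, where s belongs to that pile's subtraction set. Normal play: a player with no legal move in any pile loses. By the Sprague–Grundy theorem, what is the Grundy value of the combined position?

All piles use S = {1, 2, 5, 9}:
n :  0  1  2  3  4  5  6  7  8  9 10 11 12 13 14 15 16 17 18 19 20 21 22 23 24 25 26
G :  0  1  2  0  1  2  0  1  2  3  0  1  2  0  1  2  0  1  2  3  0  1  2  0  1  2  0
Pile A: G(26) = 0.
Pile B: G(15) = 2.
Combined Grundy value = 0 ⊕ 2 = 2.

2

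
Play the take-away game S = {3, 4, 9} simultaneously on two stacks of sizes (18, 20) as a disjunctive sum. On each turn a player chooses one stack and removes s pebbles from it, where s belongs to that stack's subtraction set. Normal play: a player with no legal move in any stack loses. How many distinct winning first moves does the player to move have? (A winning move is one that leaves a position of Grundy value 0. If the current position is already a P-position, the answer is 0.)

5

All stacks use S = {3, 4, 9}:
n :  0  1  2  3  4  5  6  7  8  9 10 11 12 13 14 15 16 17 18 19 20
G :  0  0  0  1  1  1  2  0  0  3  1  1  2  0  0  0  1  1  1  2  0
Stack A: G(18) = 1.
Stack B: G(20) = 0.
Combined Grundy value = 1 ⊕ 0 = 1.
A winning move leaves total XOR = 0, i.e. changes one component's Grundy value g to g ⊕ X where X is the current total.
Stack A: need g' = 1⊕1 = 0. Options: 18−3→G=0, 18−4→G=0, 18−9→G=3. Hits: 2.
Stack B: need g' = 0⊕1 = 1. Options: 20−3→G=1, 20−4→G=1, 20−9→G=1. Hits: 3.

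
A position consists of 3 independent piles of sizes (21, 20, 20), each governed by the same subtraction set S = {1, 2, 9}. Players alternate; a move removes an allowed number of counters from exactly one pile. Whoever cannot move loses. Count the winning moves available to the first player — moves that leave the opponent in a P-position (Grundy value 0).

3

All piles use S = {1, 2, 9}:
n :  0  1  2  3  4  5  6  7  8  9 10 11 12 13 14 15 16 17 18 19 20 21
G :  0  1  2  0  1  2  0  1  2  3  0  1  2  0  1  2  0  1  2  3  0  1
Pile A: G(21) = 1.
Pile B: G(20) = 0.
Pile C: G(20) = 0.
Combined Grundy value = 1 ⊕ 0 ⊕ 0 = 1.
A winning move leaves total XOR = 0, i.e. changes one component's Grundy value g to g ⊕ X where X is the current total.
Pile A: need g' = 1⊕1 = 0. Options: 21−1→G=0, 21−2→G=3, 21−9→G=2. Hits: 1.
Pile B: need g' = 0⊕1 = 1. Options: 20−1→G=3, 20−2→G=2, 20−9→G=1. Hits: 1.
Pile C: need g' = 0⊕1 = 1. Options: 20−1→G=3, 20−2→G=2, 20−9→G=1. Hits: 1.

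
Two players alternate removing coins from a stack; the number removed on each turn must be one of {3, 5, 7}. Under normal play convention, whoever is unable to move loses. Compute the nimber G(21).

n :  0  1  2  3  4  5  6  7  8  9 10 11 12 13 14 15 16 17 18 19 20 21
G :  0  0  0  1  1  1  2  2  2  3  0  0  0  1  1  1  2  2  2  3  0  0

0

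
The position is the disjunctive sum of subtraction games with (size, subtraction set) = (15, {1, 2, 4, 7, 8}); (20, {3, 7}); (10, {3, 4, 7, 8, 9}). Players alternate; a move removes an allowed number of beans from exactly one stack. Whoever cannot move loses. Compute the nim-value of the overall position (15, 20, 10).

Stack A, S = {1, 2, 4, 7, 8}:
n :  0  1  2  3  4  5  6  7  8  9 10 11 12 13 14 15
G :  0  1  2  0  1  2  0  1  2  0  1  2  0  1  2  0
G_A(15) = 0.
Stack B, S = {3, 7}:
G(0) = 0
G(1) = mex{} = 0
G(2) = mex{} = 0
G(3) = mex{0} = 1
G(4) = mex{0} = 1
G(5) = mex{0} = 1
G(6) = mex{1} = 0
G(7) = mex{1,0} = 2
G(8) = mex{1,0} = 2
G(9) = mex{0,0} = 1
G(10) = mex{2,1} = 0
G(11) = mex{2,1} = 0
G(12) = mex{1,1} = 0
G(13) = mex{0,0} = 1
G(14) = mex{0,2} = 1
G(15) = mex{0,2} = 1
G(16) = mex{1,1} = 0
G(17) = mex{1,0} = 2
G(18) = mex{1,0} = 2
G(19) = mex{0,0} = 1
G(20) = mex{2,1} = 0
G_B(20) = 0.
Stack C, S = {3, 4, 7, 8, 9}:
n :  0  1  2  3  4  5  6  7  8  9 10
G :  0  0  0  1  1  1  2  2  2  3  3
G_C(10) = 3.
Combined Grundy value = 0 ⊕ 0 ⊕ 3 = 3.

3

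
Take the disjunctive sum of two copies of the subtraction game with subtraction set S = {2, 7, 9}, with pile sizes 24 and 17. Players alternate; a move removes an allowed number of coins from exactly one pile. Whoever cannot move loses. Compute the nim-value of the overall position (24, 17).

3

All piles use S = {2, 7, 9}:
G(0) = 0
G(1) = mex{} = 0
G(2) = mex{0} = 1
G(3) = mex{0} = 1
G(4) = mex{1} = 0
G(5) = mex{1} = 0
G(6) = mex{0} = 1
G(7) = mex{0,0} = 1
G(8) = mex{1,0} = 2
G(9) = mex{1,1,0} = 2
G(10) = mex{2,1,0} = 3
G(11) = mex{2,0,1} = 3
G(12) = mex{3,0,1} = 2
G(13) = mex{3,1,0} = 2
G(14) = mex{2,1,0} = 3
G(15) = mex{2,2,1} = 0
G(16) = mex{3,2,1} = 0
G(17) = mex{0,3,2} = 1
G(18) = mex{0,3,2} = 1
G(19) = mex{1,2,3} = 0
G(20) = mex{1,2,3} = 0
G(21) = mex{0,3,2} = 1
G(22) = mex{0,0,2} = 1
G(23) = mex{1,0,3} = 2
G(24) = mex{1,1,0} = 2
Pile A: G(24) = 2.
Pile B: G(17) = 1.
Combined Grundy value = 2 ⊕ 1 = 3.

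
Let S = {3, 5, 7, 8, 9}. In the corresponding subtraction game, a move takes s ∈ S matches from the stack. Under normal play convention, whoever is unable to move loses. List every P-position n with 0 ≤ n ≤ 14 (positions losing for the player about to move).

G(0) = 0
G(1) = mex{} = 0
G(2) = mex{} = 0
G(3) = mex{0} = 1
G(4) = mex{0} = 1
G(5) = mex{0,0} = 1
G(6) = mex{1,0} = 2
G(7) = mex{1,0,0} = 2
G(8) = mex{1,1,0,0} = 2
G(9) = mex{2,1,0,0,0} = 3
G(10) = mex{2,1,1,0,0} = 3
G(11) = mex{2,2,1,1,0} = 3
G(12) = mex{3,2,1,1,1} = 0
G(13) = mex{3,2,2,1,1} = 0
G(14) = mex{3,3,2,2,1} = 0
P-positions are exactly the n with G(n) = 0.

0, 1, 2, 12, 13, 14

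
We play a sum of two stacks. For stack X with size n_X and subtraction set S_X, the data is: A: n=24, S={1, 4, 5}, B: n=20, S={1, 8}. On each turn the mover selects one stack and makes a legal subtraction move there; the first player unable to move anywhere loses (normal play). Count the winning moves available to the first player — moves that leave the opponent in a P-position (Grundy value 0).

Stack A, S = {1, 4, 5}:
G(0) = 0
G(1) = mex{0} = 1
G(2) = mex{1} = 0
G(3) = mex{0} = 1
G(4) = mex{1,0} = 2
G(5) = mex{2,1,0} = 3
G(6) = mex{3,0,1} = 2
G(7) = mex{2,1,0} = 3
G(8) = mex{3,2,1} = 0
G(9) = mex{0,3,2} = 1
G(10) = mex{1,2,3} = 0
G(11) = mex{0,3,2} = 1
G(12) = mex{1,0,3} = 2
G(13) = mex{2,1,0} = 3
G(14) = mex{3,0,1} = 2
G(15) = mex{2,1,0} = 3
G(16) = mex{3,2,1} = 0
G(17) = mex{0,3,2} = 1
G(18) = mex{1,2,3} = 0
G(19) = mex{0,3,2} = 1
G(20) = mex{1,0,3} = 2
G(21) = mex{2,1,0} = 3
G(22) = mex{3,0,1} = 2
G(23) = mex{2,1,0} = 3
G(24) = mex{3,2,1} = 0
G_A(24) = 0.
Stack B, S = {1, 8}:
n :  0  1  2  3  4  5  6  7  8  9 10 11 12 13 14 15 16 17 18 19 20
G :  0  1  0  1  0  1  0  1  2  0  1  0  1  0  1  0  1  2  0  1  0
G_B(20) = 0.
Combined Grundy value = 0 ⊕ 0 = 0.
A winning move leaves total XOR = 0, i.e. changes one component's Grundy value g to g ⊕ X where X is the current total.
Stack A: target g' = 0⊕0 = 0, but every legal move changes the Grundy value (mex property), so 0 moves.
Stack B: target g' = 0⊕0 = 0, but every legal move changes the Grundy value (mex property), so 0 moves.

0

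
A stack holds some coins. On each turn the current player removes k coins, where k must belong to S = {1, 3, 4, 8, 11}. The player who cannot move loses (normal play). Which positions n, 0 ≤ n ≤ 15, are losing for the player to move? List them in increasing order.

0, 2, 7, 9, 14

n :  0  1  2  3  4  5  6  7  8  9 10 11 12 13 14 15
G :  0  1  0  1  2  3  2  0  1  0  1  2  3  2  0  1
P-positions are exactly the n with G(n) = 0.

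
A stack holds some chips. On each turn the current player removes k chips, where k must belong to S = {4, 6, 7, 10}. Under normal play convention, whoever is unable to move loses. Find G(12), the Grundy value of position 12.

3

G(0) = 0
G(1) = mex{} = 0
G(2) = mex{} = 0
G(3) = mex{} = 0
G(4) = mex{0} = 1
G(5) = mex{0} = 1
G(6) = mex{0,0} = 1
G(7) = mex{0,0,0} = 1
G(8) = mex{1,0,0} = 2
G(9) = mex{1,0,0} = 2
G(10) = mex{1,1,0,0} = 2
G(11) = mex{1,1,1,0} = 2
G(12) = mex{2,1,1,0} = 3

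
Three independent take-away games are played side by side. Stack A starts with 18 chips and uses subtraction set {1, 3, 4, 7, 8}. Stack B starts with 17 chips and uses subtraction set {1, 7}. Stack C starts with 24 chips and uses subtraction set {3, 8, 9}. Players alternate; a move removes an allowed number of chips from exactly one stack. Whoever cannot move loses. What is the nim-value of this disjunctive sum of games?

Stack A, S = {1, 3, 4, 7, 8}:
n :  0  1  2  3  4  5  6  7  8  9 10 11 12 13 14 15 16 17 18
G :  0  1  0  1  2  3  2  3  4  5  4  0  1  0  1  2  3  2  3
G_A(18) = 3.
Stack B, S = {1, 7}:
n :  0  1  2  3  4  5  6  7  8  9 10 11 12 13 14 15 16 17
G :  0  1  0  1  0  1  0  1  0  1  0  1  0  1  0  1  0  1
G_B(17) = 1.
Stack C, S = {3, 8, 9}:
n :  0  1  2  3  4  5  6  7  8  9 10 11 12 13 14 15 16 17 18 19 20 21 22 23 24
G :  0  0  0  1  1  1  0  0  2  1  1  3  0  0  2  1  1  0  0  0  1  1  1  0  0
G_C(24) = 0.
Combined Grundy value = 3 ⊕ 1 ⊕ 0 = 2.

2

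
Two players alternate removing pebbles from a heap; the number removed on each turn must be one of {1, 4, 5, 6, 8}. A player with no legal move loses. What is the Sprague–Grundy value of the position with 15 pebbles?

G(0) = 0
G(1) = mex{0} = 1
G(2) = mex{1} = 0
G(3) = mex{0} = 1
G(4) = mex{1,0} = 2
G(5) = mex{2,1,0} = 3
G(6) = mex{3,0,1,0} = 2
G(7) = mex{2,1,0,1} = 3
G(8) = mex{3,2,1,0,0} = 4
G(9) = mex{4,3,2,1,1} = 0
G(10) = mex{0,2,3,2,0} = 1
G(11) = mex{1,3,2,3,1} = 0
G(12) = mex{0,4,3,2,2} = 1
G(13) = mex{1,0,4,3,3} = 2
G(14) = mex{2,1,0,4,2} = 3
G(15) = mex{3,0,1,0,3} = 2

2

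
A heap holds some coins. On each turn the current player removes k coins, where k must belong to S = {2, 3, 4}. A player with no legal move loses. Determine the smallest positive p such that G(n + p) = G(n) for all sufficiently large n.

6

n :  0  1  2  3  4  5  6  7  8  9 10 11 12 13 14
G :  0  0  1  1  2  2  0  0  1  1  2  2  0  0  1
G(n+6) = G(n) holds for n = 0,…,3 (a full window of length max(S) = 4), so the sequence is purely periodic with period 6.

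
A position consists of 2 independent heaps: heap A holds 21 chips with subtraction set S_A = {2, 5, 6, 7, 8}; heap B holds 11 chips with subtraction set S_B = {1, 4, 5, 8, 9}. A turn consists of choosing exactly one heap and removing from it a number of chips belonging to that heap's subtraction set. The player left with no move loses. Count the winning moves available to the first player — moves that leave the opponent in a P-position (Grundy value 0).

1

Heap A, S = {2, 5, 6, 7, 8}:
G(0) = 0
G(1) = mex{} = 0
G(2) = mex{0} = 1
G(3) = mex{0} = 1
G(4) = mex{1} = 0
G(5) = mex{1,0} = 2
G(6) = mex{0,0,0} = 1
G(7) = mex{2,1,0,0} = 3
G(8) = mex{1,1,1,0,0} = 2
G(9) = mex{3,0,1,1,0} = 2
G(10) = mex{2,2,0,1,1} = 3
G(11) = mex{2,1,2,0,1} = 3
G(12) = mex{3,3,1,2,0} = 4
G(13) = mex{3,2,3,1,2} = 0
G(14) = mex{4,2,2,3,1} = 0
G(15) = mex{0,3,2,2,3} = 1
G(16) = mex{0,3,3,2,2} = 1
G(17) = mex{1,4,3,3,2} = 0
G(18) = mex{1,0,4,3,3} = 2
G(19) = mex{0,0,0,4,3} = 1
G(20) = mex{2,1,0,0,4} = 3
G(21) = mex{1,1,1,0,0} = 2
G_A(21) = 2.
Heap B, S = {1, 4, 5, 8, 9}:
n :  0  1  2  3  4  5  6  7  8  9 10 11
G :  0  1  0  1  2  3  2  3  4  5  4  5
G_B(11) = 5.
Combined Grundy value = 2 ⊕ 5 = 7.
A winning move leaves total XOR = 0, i.e. changes one component's Grundy value g to g ⊕ X where X is the current total.
Heap A: need g' = 2⊕7 = 5. Options: 21−2→G=1, 21−5→G=1, 21−6→G=1, 21−7→G=0, 21−8→G=0. Hits: 0.
Heap B: need g' = 5⊕7 = 2. Options: 11−1→G=4, 11−4→G=3, 11−5→G=2, 11−8→G=1, 11−9→G=0. Hits: 1.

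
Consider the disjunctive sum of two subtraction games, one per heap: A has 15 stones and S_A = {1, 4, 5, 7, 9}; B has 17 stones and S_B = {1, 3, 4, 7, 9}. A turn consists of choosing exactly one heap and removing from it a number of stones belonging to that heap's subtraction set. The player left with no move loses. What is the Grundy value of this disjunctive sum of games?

2

Heap A, S = {1, 4, 5, 7, 9}:
G(0) = 0
G(1) = mex{0} = 1
G(2) = mex{1} = 0
G(3) = mex{0} = 1
G(4) = mex{1,0} = 2
G(5) = mex{2,1,0} = 3
G(6) = mex{3,0,1} = 2
G(7) = mex{2,1,0,0} = 3
G(8) = mex{3,2,1,1} = 0
G(9) = mex{0,3,2,0,0} = 1
G(10) = mex{1,2,3,1,1} = 0
G(11) = mex{0,3,2,2,0} = 1
G(12) = mex{1,0,3,3,1} = 2
G(13) = mex{2,1,0,2,2} = 3
G(14) = mex{3,0,1,3,3} = 2
G(15) = mex{2,1,0,0,2} = 3
G_A(15) = 3.
Heap B, S = {1, 3, 4, 7, 9}:
n :  0  1  2  3  4  5  6  7  8  9 10 11 12 13 14 15 16 17
G :  0  1  0  1  2  3  2  3  0  1  0  1  2  3  2  3  0  1
G_B(17) = 1.
Combined Grundy value = 3 ⊕ 1 = 2.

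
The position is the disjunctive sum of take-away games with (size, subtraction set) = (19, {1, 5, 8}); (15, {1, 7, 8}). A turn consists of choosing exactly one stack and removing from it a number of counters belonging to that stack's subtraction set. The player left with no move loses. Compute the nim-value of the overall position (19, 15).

Stack A, S = {1, 5, 8}:
n :  0  1  2  3  4  5  6  7  8  9 10 11 12 13 14 15 16 17 18 19
G :  0  1  0  1  0  1  0  1  2  3  2  3  2  0  1  0  1  0  1  0
G_A(19) = 0.
Stack B, S = {1, 7, 8}:
G(0) = 0
G(1) = mex{0} = 1
G(2) = mex{1} = 0
G(3) = mex{0} = 1
G(4) = mex{1} = 0
G(5) = mex{0} = 1
G(6) = mex{1} = 0
G(7) = mex{0,0} = 1
G(8) = mex{1,1,0} = 2
G(9) = mex{2,0,1} = 3
G(10) = mex{3,1,0} = 2
G(11) = mex{2,0,1} = 3
G(12) = mex{3,1,0} = 2
G(13) = mex{2,0,1} = 3
G(14) = mex{3,1,0} = 2
G(15) = mex{2,2,1} = 0
G_B(15) = 0.
Combined Grundy value = 0 ⊕ 0 = 0.

0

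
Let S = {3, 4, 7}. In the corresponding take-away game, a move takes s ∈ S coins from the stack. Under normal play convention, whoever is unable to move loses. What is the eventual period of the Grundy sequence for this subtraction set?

10

n :  0  1  2  3  4  5  6  7  8  9 10 11 12 13 14 15 16 17 18 19 20 21
G :  0  0  0  1  1  1  2  2  2  3  0  0  0  1  1  1  2  2  2  3  0  0
G(n+10) = G(n) holds for n = 0,…,6 (a full window of length max(S) = 7), so the sequence is purely periodic with period 10.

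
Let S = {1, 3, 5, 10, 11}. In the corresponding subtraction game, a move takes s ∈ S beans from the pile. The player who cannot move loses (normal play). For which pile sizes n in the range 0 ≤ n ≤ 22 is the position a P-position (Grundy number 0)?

0, 2, 4, 6, 8, 20, 22

G(0) = 0
G(1) = mex{0} = 1
G(2) = mex{1} = 0
G(3) = mex{0,0} = 1
G(4) = mex{1,1} = 0
G(5) = mex{0,0,0} = 1
G(6) = mex{1,1,1} = 0
G(7) = mex{0,0,0} = 1
G(8) = mex{1,1,1} = 0
G(9) = mex{0,0,0} = 1
G(10) = mex{1,1,1,0} = 2
G(11) = mex{2,0,0,1,0} = 3
G(12) = mex{3,1,1,0,1} = 2
G(13) = mex{2,2,0,1,0} = 3
G(14) = mex{3,3,1,0,1} = 2
G(15) = mex{2,2,2,1,0} = 3
G(16) = mex{3,3,3,0,1} = 2
G(17) = mex{2,2,2,1,0} = 3
G(18) = mex{3,3,3,0,1} = 2
G(19) = mex{2,2,2,1,0} = 3
G(20) = mex{3,3,3,2,1} = 0
G(21) = mex{0,2,2,3,2} = 1
G(22) = mex{1,3,3,2,3} = 0
P-positions are exactly the n with G(n) = 0.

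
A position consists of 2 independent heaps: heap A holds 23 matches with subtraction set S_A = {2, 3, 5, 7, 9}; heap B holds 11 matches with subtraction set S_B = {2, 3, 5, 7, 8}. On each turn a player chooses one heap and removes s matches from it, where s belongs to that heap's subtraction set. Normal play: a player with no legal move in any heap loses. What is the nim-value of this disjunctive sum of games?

0

Heap A, S = {2, 3, 5, 7, 9}:
n :  0  1  2  3  4  5  6  7  8  9 10 11 12 13 14 15 16 17 18 19 20 21 22 23
G :  0  0  1  1  2  2  3  3  4  4  5  0  0  1  1  2  2  3  3  4  4  5  0  0
G_A(23) = 0.
Heap B, S = {2, 3, 5, 7, 8}:
n :  0  1  2  3  4  5  6  7  8  9 10 11
G :  0  0  1  1  2  2  3  3  4  4  0  0
G_B(11) = 0.
Combined Grundy value = 0 ⊕ 0 = 0.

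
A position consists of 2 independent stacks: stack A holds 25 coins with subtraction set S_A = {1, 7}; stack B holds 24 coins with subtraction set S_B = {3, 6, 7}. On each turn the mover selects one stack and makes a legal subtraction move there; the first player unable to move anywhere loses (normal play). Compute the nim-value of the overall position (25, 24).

Stack A, S = {1, 7}:
n :  0  1  2  3  4  5  6  7  8  9 10 11 12 13 14 15 16 17 18 19 20 21 22 23 24 25
G :  0  1  0  1  0  1  0  1  0  1  0  1  0  1  0  1  0  1  0  1  0  1  0  1  0  1
G_A(25) = 1.
Stack B, S = {3, 6, 7}:
n :  0  1  2  3  4  5  6  7  8  9 10 11 12 13 14 15 16 17 18 19 20 21 22 23 24
G :  0  0  0  1  1  1  2  2  2  3  0  0  0  1  1  1  2  2  2  3  0  0  0  1  1
G_B(24) = 1.
Combined Grundy value = 1 ⊕ 1 = 0.

0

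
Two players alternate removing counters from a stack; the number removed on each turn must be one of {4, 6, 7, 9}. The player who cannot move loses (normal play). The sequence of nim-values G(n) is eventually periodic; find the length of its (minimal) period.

n :  0  1  2  3  4  5  6  7  8  9 10 11 12 13 14 15 16 17 18 19 20 21 22 23 24 25 26 27
G :  0  0  0  0  1  1  1  1  2  2  2  2  3  0  0  0  0  1  1  1  1  2  2  2  2  3  0  0
G(n+13) = G(n) holds for n = 0,…,8 (a full window of length max(S) = 9), so the sequence is purely periodic with period 13.

13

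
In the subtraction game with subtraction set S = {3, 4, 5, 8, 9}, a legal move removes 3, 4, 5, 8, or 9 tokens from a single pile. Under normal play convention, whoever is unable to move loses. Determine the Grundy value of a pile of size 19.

n :  0  1  2  3  4  5  6  7  8  9 10 11 12 13 14 15 16 17 18 19
G :  0  0  0  1  1  1  2  2  2  3  3  3  0  0  0  1  1  1  2  2

2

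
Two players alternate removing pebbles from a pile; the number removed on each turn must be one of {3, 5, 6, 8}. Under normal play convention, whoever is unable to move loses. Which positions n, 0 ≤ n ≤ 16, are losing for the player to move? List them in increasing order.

0, 1, 2, 11, 12, 13

G(0) = 0
G(1) = mex{} = 0
G(2) = mex{} = 0
G(3) = mex{0} = 1
G(4) = mex{0} = 1
G(5) = mex{0,0} = 1
G(6) = mex{1,0,0} = 2
G(7) = mex{1,0,0} = 2
G(8) = mex{1,1,0,0} = 2
G(9) = mex{2,1,1,0} = 3
G(10) = mex{2,1,1,0} = 3
G(11) = mex{2,2,1,1} = 0
G(12) = mex{3,2,2,1} = 0
G(13) = mex{3,2,2,1} = 0
G(14) = mex{0,3,2,2} = 1
G(15) = mex{0,3,3,2} = 1
G(16) = mex{0,0,3,2} = 1
P-positions are exactly the n with G(n) = 0.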